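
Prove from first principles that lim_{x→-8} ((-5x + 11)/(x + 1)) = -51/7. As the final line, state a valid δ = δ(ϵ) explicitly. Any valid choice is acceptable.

Let ϵ > 0. We want δ > 0 with 0 < |x + 8| < δ ⇒ |(-5x + 11)/(x + 1) + 51/7| < ϵ.
Combining over a common denominator, (-5x + 11)/(x + 1) + 51/7 = [(-5x + 11)·(-7) − 51·(x + 1)] / [(-7)·(x + 1)] = -16(x + 8) / ((-7)(x + 1)).
So |(-5x + 11)/(x + 1) + 51/7| = 16|x + 8| / (7·|x + 1|).
Restrict δ ≤ 7/2. Then |x + 8| < 7/2 gives |x + 1| = |(x + 8) + (-7)| ≥ 7 − 7/2 = 7/2.
Hence |(-5x + 11)/(x + 1) + 51/7| < 16|x + 8|/(7·(7/2)) = (32/49)|x + 8|, which is < ϵ once |x + 8| < (49/32)ϵ.
Take δ = min(7/2, (49/32)ϵ). Then 0 < |x + 8| < δ forces both bounds, so |(-5x + 11)/(x + 1) + 51/7| < ϵ.

δ = min(7/2, (49/32)ϵ)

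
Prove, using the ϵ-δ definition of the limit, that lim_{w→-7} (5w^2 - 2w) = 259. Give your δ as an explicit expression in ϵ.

δ = min(1, ϵ/77)

Let ϵ > 0 be given. We want δ > 0 such that 0 < |w + 7| < δ implies |(5w^2 - 2w) − 259| < ϵ.
(5w^2 - 2w) − 259 = 5w^2 - 2w - 259 = (w + 7)(5w - 37).
So |(5w^2 - 2w) − 259| = |w + 7|·|5w - 37|.
Assume first that |w + 7| < 1, so |w| < 8. Then |5w - 37| ≤ 5·8 + 37 = 77.
Hence |(5w^2 - 2w) − 259| ≤ 77|w + 7| < ϵ provided |w + 7| < ϵ/77.
Choosing δ = min(1, ϵ/77) ensures both conditions, hence |(5w^2 - 2w) − 259| < ϵ.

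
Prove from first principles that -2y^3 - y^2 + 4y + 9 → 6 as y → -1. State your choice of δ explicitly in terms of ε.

Let ε > 0. We want δ > 0 such that 0 < |y + 1| < δ implies |(-2y^3 - y^2 + 4y + 9) − 6| < ε.
(-2y^3 - y^2 + 4y + 9) − 6 = -2y^3 - y^2 + 4y + 3 = (y + 1)(-2y^2 + y + 3).
So |(-2y^3 - y^2 + 4y + 9) − 6| = |y + 1|·|-2y^2 + y + 3|.
Assume first that |y + 1| < 2, so |y| < 3. Then |-2y^2 + y + 3| ≤ 2·3^2 + 3 + 3 = 24.
Hence |(-2y^3 - y^2 + 4y + 9) − 6| ≤ 24|y + 1| < ε provided |y + 1| < ε/24.
Choosing δ = min(2, ε/24) ensures both conditions, hence |(-2y^3 - y^2 + 4y + 9) − 6| < ε.

δ = min(2, ε/24)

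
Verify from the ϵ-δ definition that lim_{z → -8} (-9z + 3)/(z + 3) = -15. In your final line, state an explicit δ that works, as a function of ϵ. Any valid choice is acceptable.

Fix ϵ > 0. We want δ > 0 with 0 < |z + 8| < δ ⇒ |(-9z + 3)/(z + 3) + 15| < ϵ.
Combining over a common denominator, (-9z + 3)/(z + 3) + 15 = [(-9z + 3)·(-5) − 75·(z + 3)] / [(-5)·(z + 3)] = -30(z + 8) / ((-5)(z + 3)).
So |(-9z + 3)/(z + 3) + 15| = 30|z + 8| / (5·|z + 3|).
Require δ ≤ 5/2, so |z + 3| ≥ |-5| − |z + 8| > 5 − 5/2 = 5/2.
Hence |(-9z + 3)/(z + 3) + 15| < 30|z + 8|/(5·(5/2)) = (12/5)|z + 8|, which is < ϵ once |z + 8| < (5/12)ϵ.
Take δ = min(5/2, (5/12)ϵ). Then 0 < |z + 8| < δ forces both bounds, so |(-9z + 3)/(z + 3) + 15| < ϵ.

δ = min(5/2, (5/12)ϵ)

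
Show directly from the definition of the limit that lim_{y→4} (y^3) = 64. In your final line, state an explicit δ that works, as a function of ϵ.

δ = min(1, ϵ/61)

Fix ϵ > 0. We seek δ > 0 with 0 < |y − 4| < δ ⇒ |y^3 − 64| < ϵ.
Factor: y^3 − 64 = (y − 4)(y^2 + 4y + 16), so |y^3 − 64| = |y − 4|·|y^2 + 4y + 16|.
Impose δ ≤ 1 so that |y| < 5; then |y^2 + 4y + 16| ≤ 61.
Hence |y^3 − 64| ≤ 61|y − 4|, which is < ϵ once |y − 4| < ϵ/61.
Take δ = min(1, ϵ/61). If 0 < |y − 4| < δ then both bounds hold and |y^3 − 64| ≤ 61|y − 4| < 61·(ϵ/61) = ϵ.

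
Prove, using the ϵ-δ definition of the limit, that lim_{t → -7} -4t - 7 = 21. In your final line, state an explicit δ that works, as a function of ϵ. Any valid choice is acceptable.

δ = ϵ/4

Let ϵ > 0 be given. We need δ > 0 so that 0 < |t + 7| < δ implies |(-4t - 7) − 21| < ϵ.
|(-4t - 7) − 21| = |-4t - 28| = 4|t + 7|.
Thus it suffices that |t + 7| < ϵ/4.
Take δ = ϵ/4. If 0 < |t + 7| < δ then |(-4t - 7) − 21| = 4|t + 7| < 4·(ϵ/4) = ϵ.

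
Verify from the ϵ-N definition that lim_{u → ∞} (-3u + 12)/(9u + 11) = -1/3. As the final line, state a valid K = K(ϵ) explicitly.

Let ϵ > 0. We seek K > 0 such that u > K implies |(-3u + 12)/(9u + 11) + 1/3| < ϵ.
(-3u + 12)/(9u + 11) + 1/3 = (9(-3u + 12) − (-3)(9u + 11)) / (9(9u + 11)) = 141/(9(9u + 11)).
For u > 0 we have 9u + 11 > 9u, so |(-3u + 12)/(9u + 11) + 1/3| = 141/(9(9u + 11)) < 141/(9·9u) = (47/27)/u.
Thus |(-3u + 12)/(9u + 11) + 1/3| < ϵ whenever u > (47/27)/ϵ.
Take K = (47/27)/ϵ. If u > K then |(-3u + 12)/(9u + 11) + 1/3| < (47/27)/u < ϵ.

K = (47/27)/ϵ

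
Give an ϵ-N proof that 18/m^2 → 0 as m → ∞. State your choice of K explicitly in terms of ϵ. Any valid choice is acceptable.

K = (18/ϵ)^{1/2}

Let ϵ > 0. For m ≥ 1, |18/m^2 − 0| = 18/m^2.
18/m^2 < ϵ ⇔ m^2 > 18/ϵ ⇔ m > (18/ϵ)^{1/2}.
Take K = (18/ϵ)^{1/2}. Then m > K implies 18/m^2 < ϵ.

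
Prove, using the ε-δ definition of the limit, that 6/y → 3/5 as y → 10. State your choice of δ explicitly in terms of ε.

Let ε > 0. We seek δ > 0 such that 0 < |y − 10| < δ implies |6/y − (3/5)| < ε.
|6/y − (3/5)| = 6·|10 − y|/(10·|y|) = 6|y − 10|/(10|y|).
Require δ ≤ 5 so that |y| > 10 − 5 = 5, hence 10|y| > 50.
Then |6/y − (3/5)| < 6|y − 10|/50, which is < ε when |y − 10| < (25/3)ε.
Take δ = min(5, (25/3)ε). Then 0 < |y − 10| < δ gives both |y − 10| < 5 and |y − 10| < (25/3)ε, so |6/y − (3/5)| < ε.

δ = min(5, (25/3)ε)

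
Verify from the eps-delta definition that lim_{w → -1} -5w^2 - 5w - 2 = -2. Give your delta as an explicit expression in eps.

Let eps > 0. We want delta > 0 such that 0 < |w + 1| < delta implies |(-5w^2 - 5w - 2) + 2| < eps.
(-5w^2 - 5w - 2) + 2 = -5w^2 - 5w = (w + 1)(-5w).
So |(-5w^2 - 5w - 2) + 2| = |w + 1|·|-5w|.
Assume first that |w + 1| < 2, so |w| < 3. Then |-5w| ≤ 5·3 = 15.
Hence |(-5w^2 - 5w - 2) + 2| ≤ 15|w + 1| < eps provided |w + 1| < eps/15.
Choosing delta = min(2, eps/15) ensures both conditions, hence |(-5w^2 - 5w - 2) + 2| < eps.

delta = min(2, eps/15)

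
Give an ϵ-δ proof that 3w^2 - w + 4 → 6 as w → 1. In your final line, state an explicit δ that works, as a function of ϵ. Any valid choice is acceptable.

Let ϵ > 0 be given. We want δ > 0 such that 0 < |w − 1| < δ implies |(3w^2 - w + 4) − 6| < ϵ.
(3w^2 - w + 4) − 6 = 3w^2 - w - 2 = (w − 1)(3w + 2).
So |(3w^2 - w + 4) − 6| = |w − 1|·|3w + 2|.
Require δ ≤ 1. Then |w − 1| < 1 gives |w| < 2, and by the triangle inequality |3w + 2| ≤ 3·2 + 2 = 8.
Hence |(3w^2 - w + 4) − 6| ≤ 8|w − 1| < ϵ provided |w − 1| < ϵ/8.
Choosing δ = min(1, ϵ/8) ensures both conditions, hence |(3w^2 - w + 4) − 6| < ϵ.

δ = min(1, ϵ/8)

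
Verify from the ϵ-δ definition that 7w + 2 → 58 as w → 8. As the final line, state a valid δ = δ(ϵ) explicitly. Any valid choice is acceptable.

δ = ϵ/7

Let ϵ > 0 be given. We need δ > 0 so that 0 < |w − 8| < δ implies |(7w + 2) − 58| < ϵ.
Since (7w + 2) − 58 = 7(w − 8), we have |(7w + 2) − 58| = 7|w − 8|.
Thus it suffices that |w − 8| < ϵ/7.
Take δ = ϵ/7. If 0 < |w − 8| < δ then |(7w + 2) − 58| = 7|w − 8| < 7·(ϵ/7) = ϵ.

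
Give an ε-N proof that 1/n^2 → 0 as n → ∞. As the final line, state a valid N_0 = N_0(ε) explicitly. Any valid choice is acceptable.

Let ε > 0. For n ≥ 1, |1/n^2 − 0| = 1/n^2.
1/n^2 < ε ⇔ n^2 > 1/ε ⇔ n > (1/ε)^{1/2}.
Take N_0 = (1/ε)^{1/2}. Then n > N_0 implies 1/n^2 < ε.

N_0 = (1/ε)^{1/2}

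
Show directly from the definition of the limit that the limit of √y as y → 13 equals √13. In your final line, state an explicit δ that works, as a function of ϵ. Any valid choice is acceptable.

Fix ϵ > 0. We want δ > 0 such that 0 < |y − 13| < δ implies |√y − √13| < ϵ.
Rationalise: √y − √13 = (y − 13)/(√y + √13), so |√y − √13| = |y − 13|/(√y + √13).
Restrict δ ≤ 13 so that |y − 13| < 13 forces y > 0, and then √y + √13 > √13.
Hence |√y − √13| < |y − 13|/√13, which is < ϵ once |y − 13| < √13·ϵ.
Take δ = min(13, √13·ϵ). If 0 < |y − 13| < δ then y > 0 and |√y − √13| < |y − 13|/√13 < ϵ.

δ = min(13, √13·ϵ)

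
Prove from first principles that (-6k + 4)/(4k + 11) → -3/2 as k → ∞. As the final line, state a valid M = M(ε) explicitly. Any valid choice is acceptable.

M = (41/8)/ε

Let ε > 0. For k ≥ 1, |(-6k + 4)/(4k + 11) + 3/2| = |82|/(4(4k + 11)) = 82/(4(4k + 11)).
Since 4k + 11 ≥ 4k for k ≥ 1, this is ≤ 82/(4·4k) = (41/8)/k.
So |(-6k + 4)/(4k + 11) + 3/2| < ε whenever k > (41/8)/ε.
Take M = (41/8)/ε. If k > M then |(-6k + 4)/(4k + 11) + 3/2| ≤ (41/8)/k < ε.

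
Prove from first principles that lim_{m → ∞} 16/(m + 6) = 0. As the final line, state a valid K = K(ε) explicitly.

Suppose ε > 0. For m ≥ 1, |16/(m + 6) − 0| = 16/(m + 6) ≤ 16/m.
We need 16/m < ε, i.e. m > 16/ε.
Take K = 16/ε. If m > K then |16/(m + 6)| ≤ 16/m < ε.

K = 16/ε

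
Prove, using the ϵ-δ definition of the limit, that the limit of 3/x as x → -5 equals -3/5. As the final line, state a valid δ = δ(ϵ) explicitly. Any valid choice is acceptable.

Let ϵ > 0. We seek δ > 0 such that 0 < |x + 5| < δ implies |3/x + 3/5| < ϵ.
|3/x + 3/5| = 3·|-5 − x|/(5·|x|) = 3|x + 5|/(5|x|).
Require δ ≤ 5/2 so that |x| > 5 − 5/2 = 5/2, hence 5|x| > 25/2.
Then |3/x + 3/5| < 3|x + 5|/(25/2), which is < ϵ when |x + 5| < (25/6)ϵ.
Take δ = min(5/2, (25/6)ϵ). Then 0 < |x + 5| < δ gives both |x + 5| < 5/2 and |x + 5| < (25/6)ϵ, so |3/x + 3/5| < ϵ.

δ = min(5/2, (25/6)ϵ)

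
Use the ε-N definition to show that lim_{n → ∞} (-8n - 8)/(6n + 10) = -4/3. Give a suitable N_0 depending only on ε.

Fix ε > 0. For n ≥ 1, |(-8n - 8)/(6n + 10) + 4/3| = |32|/(6(6n + 10)) = 32/(6(6n + 10)).
Since 6n + 10 ≥ 6n for n ≥ 1, this is ≤ 32/(6·6n) = (8/9)/n.
So |(-8n - 8)/(6n + 10) + 4/3| < ε whenever n > (8/9)/ε.
Take N_0 = (8/9)/ε. If n > N_0 then |(-8n - 8)/(6n + 10) + 4/3| ≤ (8/9)/n < ε.

N_0 = (8/9)/ε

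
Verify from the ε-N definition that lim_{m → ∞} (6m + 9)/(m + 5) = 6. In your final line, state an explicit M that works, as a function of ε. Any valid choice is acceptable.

M = 21/ε

Suppose ε > 0. For m ≥ 1, |(6m + 9)/(m + 5) − 6| = |-21|/((m + 5)) = 21/((m + 5)).
Since m + 5 ≥ m for m ≥ 1, this is ≤ 21/(m) = 21/m.
So |(6m + 9)/(m + 5) − 6| < ε whenever m > 21/ε.
Take M = 21/ε. If m > M then |(6m + 9)/(m + 5) − 6| ≤ 21/m < ε.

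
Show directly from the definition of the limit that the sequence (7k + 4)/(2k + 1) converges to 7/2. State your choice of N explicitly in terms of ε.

Suppose ε > 0. For k ≥ 1, |(7k + 4)/(2k + 1) − (7/2)| = |1|/(2(2k + 1)) = 1/(2(2k + 1)).
Since 2k + 1 ≥ 2k for k ≥ 1, this is ≤ 1/(2·2k) = (1/4)/k.
So |(7k + 4)/(2k + 1) − (7/2)| < ε whenever k > (1/4)/ε.
Take N = (1/4)/ε. If k > N then |(7k + 4)/(2k + 1) − (7/2)| ≤ (1/4)/k < ε.

N = (1/4)/ε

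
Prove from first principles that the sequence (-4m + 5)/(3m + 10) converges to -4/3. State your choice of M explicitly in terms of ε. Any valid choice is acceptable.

Fix ε > 0. For m ≥ 1, |(-4m + 5)/(3m + 10) + 4/3| = |55|/(3(3m + 10)) = 55/(3(3m + 10)).
Since 3m + 10 ≥ 3m for m ≥ 1, this is ≤ 55/(3·3m) = (55/9)/m.
So |(-4m + 5)/(3m + 10) + 4/3| < ε whenever m > (55/9)/ε.
Take M = (55/9)/ε. If m > M then |(-4m + 5)/(3m + 10) + 4/3| ≤ (55/9)/m < ε.

M = (55/9)/ε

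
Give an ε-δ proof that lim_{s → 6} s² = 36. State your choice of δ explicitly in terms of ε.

Suppose ε > 0. We seek δ > 0 with 0 < |s − 6| < δ ⇒ |s² − 36| < ε.
Factor: s² − 36 = (s − 6)(s + 6), so |s² − 36| = |s − 6|·|s + 6|.
Impose δ ≤ 2 so that |s| < 8; then |s + 6| ≤ 14.
Hence |s² − 36| ≤ 14|s − 6|, which is < ε once |s − 6| < ε/14.
Take δ = min(2, ε/14). If 0 < |s − 6| < δ then both bounds hold and |s² − 36| ≤ 14|s − 6| < 14·(ε/14) = ε.

δ = min(2, ε/14)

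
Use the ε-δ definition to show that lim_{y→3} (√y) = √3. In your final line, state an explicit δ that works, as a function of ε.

δ = min(3, √3·ε)

Let ε > 0. We want δ > 0 such that 0 < |y − 3| < δ implies |√y − √3| < ε.
Rationalise: √y − √3 = (y − 3)/(√y + √3), so |√y − √3| = |y − 3|/(√y + √3).
Restrict δ ≤ 3 so that |y − 3| < 3 forces y > 0, and then √y + √3 > √3.
Hence |√y − √3| < |y − 3|/√3, which is < ε once |y − 3| < √3·ε.
Take δ = min(3, √3·ε). If 0 < |y − 3| < δ then y > 0 and |√y − √3| < |y − 3|/√3 < ε.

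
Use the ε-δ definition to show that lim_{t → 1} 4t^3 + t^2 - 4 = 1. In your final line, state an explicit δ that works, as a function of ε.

δ = min(1, ε/31)

Let ε > 0. We want δ > 0 such that 0 < |t − 1| < δ implies |(4t^3 + t^2 - 4) − 1| < ε.
(4t^3 + t^2 - 4) − 1 = 4t^3 + t^2 - 5 = (t − 1)(4t^2 + 5t + 5).
So |(4t^3 + t^2 - 4) − 1| = |t − 1|·|4t^2 + 5t + 5|.
Assume first that |t − 1| < 1, so |t| < 2. Then |4t^2 + 5t + 5| ≤ 4·2^2 + 5·2 + 5 = 31.
Hence |(4t^3 + t^2 - 4) − 1| ≤ 31|t − 1| < ε provided |t − 1| < ε/31.
Take δ = min(1, ε/31). Then 0 < |t − 1| < δ gives both |t − 1| < 1 and |t − 1| < ε/31, so |(4t^3 + t^2 - 4) − 1| < ε.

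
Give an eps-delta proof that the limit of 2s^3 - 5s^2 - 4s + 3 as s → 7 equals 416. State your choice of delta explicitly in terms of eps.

delta = min(1, eps/259)

Let eps > 0 be given. We want delta > 0 such that 0 < |s − 7| < delta implies |(2s^3 - 5s^2 - 4s + 3) − 416| < eps.
(2s^3 - 5s^2 - 4s + 3) − 416 = 2s^3 - 5s^2 - 4s - 413 = (s − 7)(2s^2 + 9s + 59).
So |(2s^3 - 5s^2 - 4s + 3) − 416| = |s − 7|·|2s^2 + 9s + 59|.
Require delta ≤ 1. Then |s − 7| < 1 gives |s| < 8, and by the triangle inequality |2s^2 + 9s + 59| ≤ 2·8^2 + 9·8 + 59 = 259.
Hence |(2s^3 - 5s^2 - 4s + 3) − 416| ≤ 259|s − 7| < eps provided |s − 7| < eps/259.
Take delta = min(1, eps/259). Then 0 < |s − 7| < delta gives both |s − 7| < 1 and |s − 7| < eps/259, so |(2s^3 - 5s^2 - 4s + 3) − 416| < eps.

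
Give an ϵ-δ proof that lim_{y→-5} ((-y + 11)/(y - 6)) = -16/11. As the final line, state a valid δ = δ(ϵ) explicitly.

δ = min(11/2, (121/10)ϵ)

Suppose ϵ > 0. We want δ > 0 with 0 < |y + 5| < δ ⇒ |(-y + 11)/(y - 6) + 16/11| < ϵ.
Combining over a common denominator, (-y + 11)/(y - 6) + 16/11 = [(-y + 11)·(-11) − 16·(y - 6)] / [(-11)·(y - 6)] = -5(y + 5) / ((-11)(y - 6)).
So |(-y + 11)/(y - 6) + 16/11| = 5|y + 5| / (11·|y − 6|).
Require δ ≤ 11/2, so |y − 6| ≥ |-11| − |y + 5| > 11 − 11/2 = 11/2.
Hence |(-y + 11)/(y - 6) + 16/11| < 5|y + 5|/(11·(11/2)) = (10/121)|y + 5|, which is < ϵ once |y + 5| < (121/10)ϵ.
Take δ = min(11/2, (121/10)ϵ). Then 0 < |y + 5| < δ forces both bounds, so |(-y + 11)/(y - 6) + 16/11| < ϵ.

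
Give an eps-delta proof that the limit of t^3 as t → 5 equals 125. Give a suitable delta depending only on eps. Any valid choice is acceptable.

Fix eps > 0. We seek delta > 0 with 0 < |t − 5| < delta ⇒ |t^3 − 125| < eps.
Factor: t^3 − 125 = (t − 5)(t^2 + 5t + 25), so |t^3 − 125| = |t − 5|·|t^2 + 5t + 25|.
Impose delta ≤ 1 so that |t| < 6; then |t^2 + 5t + 25| ≤ 91.
Hence |t^3 − 125| ≤ 91|t − 5|, which is < eps once |t − 5| < eps/91.
Take delta = min(1, eps/91). If 0 < |t − 5| < delta then both bounds hold and |t^3 − 125| ≤ 91|t − 5| < 91·(eps/91) = eps.

delta = min(1, eps/91)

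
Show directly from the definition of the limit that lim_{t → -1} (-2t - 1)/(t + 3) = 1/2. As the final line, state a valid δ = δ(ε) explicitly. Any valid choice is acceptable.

δ = min(1, (2/5)ε)

Let ε > 0 be given. We want δ > 0 with 0 < |t + 1| < δ ⇒ |(-2t - 1)/(t + 3) − (1/2)| < ε.
Combining over a common denominator, (-2t - 1)/(t + 3) − (1/2) = [(-2t - 1)·2 − 1·(t + 3)] / [2·(t + 3)] = -5(t + 1) / (2(t + 3)).
So |(-2t - 1)/(t + 3) − (1/2)| = 5|t + 1| / (2·|t + 3|).
Require δ ≤ 1, so |t + 3| ≥ |2| − |t + 1| > 2 − 1 = 1.
Hence |(-2t - 1)/(t + 3) − (1/2)| < 5|t + 1|/(2·1) = (5/2)|t + 1|, which is < ε once |t + 1| < (2/5)ε.
Take δ = min(1, (2/5)ε). Then 0 < |t + 1| < δ forces both bounds, so |(-2t - 1)/(t + 3) − (1/2)| < ε.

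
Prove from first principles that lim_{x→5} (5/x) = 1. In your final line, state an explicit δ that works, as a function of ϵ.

Suppose ϵ > 0. We seek δ > 0 such that 0 < |x − 5| < δ implies |5/x − 1| < ϵ.
|5/x − 1| = 5·|5 − x|/(5·|x|) = 5|x − 5|/(5|x|).
Restrict δ ≤ 5/2. Then |x − 5| < 5/2 gives |x| > 5/2, so 5|x| > 25/2.
Then |5/x − 1| < 5|x − 5|/(25/2), which is < ϵ when |x − 5| < (5/2)ϵ.
Take δ = min(5/2, (5/2)ϵ). Then 0 < |x − 5| < δ gives both |x − 5| < 5/2 and |x − 5| < (5/2)ϵ, so |5/x − 1| < ϵ.

δ = min(5/2, (5/2)ϵ)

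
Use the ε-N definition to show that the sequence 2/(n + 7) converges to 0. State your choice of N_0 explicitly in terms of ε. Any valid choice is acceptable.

Let ε > 0 be given. For n ≥ 1, |2/(n + 7) − 0| = 2/(n + 7) ≤ 2/n.
We need 2/n < ε, i.e. n > 2/ε.
Take N_0 = 2/ε. If n > N_0 then |2/(n + 7)| ≤ 2/n < ε.

N_0 = 2/ε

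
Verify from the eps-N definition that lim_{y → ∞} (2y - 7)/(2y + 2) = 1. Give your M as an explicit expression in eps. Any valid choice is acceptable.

M = (9/2)/eps

Fix eps > 0. We seek M > 0 such that y > M implies |(2y - 7)/(2y + 2) − 1| < eps.
(2y - 7)/(2y + 2) − 1 = (2(2y - 7) − 2(2y + 2)) / (2(2y + 2)) = -18/(2(2y + 2)).
For y > 0 we have 2y + 2 > 2y, so |(2y - 7)/(2y + 2) − 1| = 18/(2(2y + 2)) < 18/(2·2y) = (9/2)/y.
Thus |(2y - 7)/(2y + 2) − 1| < eps whenever y > (9/2)/eps.
Take M = (9/2)/eps. If y > M then |(2y - 7)/(2y + 2) − 1| < (9/2)/y < eps.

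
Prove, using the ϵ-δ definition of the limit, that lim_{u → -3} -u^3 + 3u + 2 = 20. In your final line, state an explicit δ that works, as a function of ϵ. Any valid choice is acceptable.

Fix ϵ > 0. We want δ > 0 such that 0 < |u + 3| < δ implies |(-u^3 + 3u + 2) − 20| < ϵ.
(-u^3 + 3u + 2) − 20 = -u^3 + 3u - 18 = (u + 3)(-u^2 + 3u - 6).
So |(-u^3 + 3u + 2) − 20| = |u + 3|·|-u^2 + 3u - 6|.
Assume first that |u + 3| < 2, so |u| < 5. Then |-u^2 + 3u - 6| ≤ 5^2 + 3·5 + 6 = 46.
Hence |(-u^3 + 3u + 2) − 20| ≤ 46|u + 3| < ϵ provided |u + 3| < ϵ/46.
Take δ = min(2, ϵ/46). Then 0 < |u + 3| < δ gives both |u + 3| < 2 and |u + 3| < ϵ/46, so |(-u^3 + 3u + 2) − 20| < ϵ.

δ = min(2, ϵ/46)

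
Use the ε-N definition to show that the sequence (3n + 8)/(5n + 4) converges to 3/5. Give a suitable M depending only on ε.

Fix ε > 0. For n ≥ 1, |(3n + 8)/(5n + 4) − (3/5)| = |28|/(5(5n + 4)) = 28/(5(5n + 4)).
Since 5n + 4 ≥ 5n for n ≥ 1, this is ≤ 28/(5·5n) = (28/25)/n.
So |(3n + 8)/(5n + 4) − (3/5)| < ε whenever n > (28/25)/ε.
Take M = (28/25)/ε. If n > M then |(3n + 8)/(5n + 4) − (3/5)| ≤ (28/25)/n < ε.

M = (28/25)/ε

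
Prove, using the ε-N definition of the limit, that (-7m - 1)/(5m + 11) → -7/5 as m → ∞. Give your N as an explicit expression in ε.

N = (72/25)/ε

Fix ε > 0. For m ≥ 1, |(-7m - 1)/(5m + 11) + 7/5| = |72|/(5(5m + 11)) = 72/(5(5m + 11)).
Since 5m + 11 ≥ 5m for m ≥ 1, this is ≤ 72/(5·5m) = (72/25)/m.
So |(-7m - 1)/(5m + 11) + 7/5| < ε whenever m > (72/25)/ε.
Take N = (72/25)/ε. If m > N then |(-7m - 1)/(5m + 11) + 7/5| ≤ (72/25)/m < ε.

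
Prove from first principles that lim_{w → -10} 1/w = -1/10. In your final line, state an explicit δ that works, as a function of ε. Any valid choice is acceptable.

Fix ε > 0. We seek δ > 0 such that 0 < |w + 10| < δ implies |1/w + 1/10| < ε.
|1/w + 1/10| = |-10 − w|/(10·|w|) = |w + 10|/(10|w|).
Restrict δ ≤ 5. Then |w + 10| < 5 gives |w| > 5, so 10|w| > 50.
Then |1/w + 1/10| < |w + 10|/50, which is < ε when |w + 10| < 50ε.
Take δ = min(5, 50ε). Then 0 < |w + 10| < δ gives both |w + 10| < 5 and |w + 10| < 50ε, so |1/w + 1/10| < ε.

δ = min(5, 50ε)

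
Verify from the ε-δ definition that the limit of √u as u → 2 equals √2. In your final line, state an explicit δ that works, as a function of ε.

Let ε > 0. We want δ > 0 such that 0 < |u − 2| < δ implies |√u − √2| < ε.
Multiplying by the conjugate, |√u − √2| = |u − 2|/(√u + √2).
Restrict δ ≤ 2 so that |u − 2| < 2 forces u > 0, and then √u + √2 > √2.
Hence |√u − √2| < |u − 2|/√2, which is < ε once |u − 2| < √2·ε.
Take δ = min(2, √2·ε). If 0 < |u − 2| < δ then u > 0 and |√u − √2| < |u − 2|/√2 < ε.

δ = min(2, √2·ε)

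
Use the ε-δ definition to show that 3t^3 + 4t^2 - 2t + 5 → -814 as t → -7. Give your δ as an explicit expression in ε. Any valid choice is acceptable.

δ = min(1, ε/445)

Let ε > 0 be given. We want δ > 0 such that 0 < |t + 7| < δ implies |(3t^3 + 4t^2 - 2t + 5) + 814| < ε.
(3t^3 + 4t^2 - 2t + 5) + 814 = 3t^3 + 4t^2 - 2t + 819 = (t + 7)(3t^2 - 17t + 117).
So |(3t^3 + 4t^2 - 2t + 5) + 814| = |t + 7|·|3t^2 - 17t + 117|.
Require δ ≤ 1. Then |t + 7| < 1 gives |t| < 8, and by the triangle inequality |3t^2 - 17t + 117| ≤ 3·8^2 + 17·8 + 117 = 445.
Hence |(3t^3 + 4t^2 - 2t + 5) + 814| ≤ 445|t + 7| < ε provided |t + 7| < ε/445.
Take δ = min(1, ε/445). Then 0 < |t + 7| < δ gives both |t + 7| < 1 and |t + 7| < ε/445, so |(3t^3 + 4t^2 - 2t + 5) + 814| < ε.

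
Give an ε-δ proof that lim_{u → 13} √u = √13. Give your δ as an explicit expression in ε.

δ = min(13, √13·ε)

Fix ε > 0. We want δ > 0 such that 0 < |u − 13| < δ implies |√u − √13| < ε.
Multiplying by the conjugate, |√u − √13| = |u − 13|/(√u + √13).
Restrict δ ≤ 13 so that |u − 13| < 13 forces u > 0, and then √u + √13 > √13.
Hence |√u − √13| < |u − 13|/√13, which is < ε once |u − 13| < √13·ε.
Take δ = min(13, √13·ε). If 0 < |u − 13| < δ then u > 0 and |√u − √13| < |u − 13|/√13 < ε.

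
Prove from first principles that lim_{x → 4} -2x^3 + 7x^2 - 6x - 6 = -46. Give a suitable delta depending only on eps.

delta = min(1, eps/65)

Fix eps > 0. We want delta > 0 such that 0 < |x − 4| < delta implies |(-2x^3 + 7x^2 - 6x - 6) + 46| < eps.
(-2x^3 + 7x^2 - 6x - 6) + 46 = -2x^3 + 7x^2 - 6x + 40 = (x − 4)(-2x^2 - x - 10).
So |(-2x^3 + 7x^2 - 6x - 6) + 46| = |x − 4|·|-2x^2 - x - 10|.
Assume first that |x − 4| < 1, so |x| < 5. Then |-2x^2 - x - 10| ≤ 2·5^2 + 5 + 10 = 65.
Hence |(-2x^3 + 7x^2 - 6x - 6) + 46| ≤ 65|x − 4| < eps provided |x − 4| < eps/65.
Take delta = min(1, eps/65). Then 0 < |x − 4| < delta gives both |x − 4| < 1 and |x − 4| < eps/65, so |(-2x^3 + 7x^2 - 6x - 6) + 46| < eps.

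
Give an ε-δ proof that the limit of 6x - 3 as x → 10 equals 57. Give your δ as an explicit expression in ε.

Let ε > 0 be given. We need δ > 0 so that 0 < |x − 10| < δ implies |(6x - 3) − 57| < ε.
Since (6x - 3) − 57 = 6(x − 10), we have |(6x - 3) − 57| = 6|x − 10|.
So 6|x − 10| < ε exactly when |x − 10| < ε/6.
Choosing δ = ε/6 gives |(6x - 3) − 57| = 6|x − 10| < ε whenever |x − 10| < δ.

δ = ε/6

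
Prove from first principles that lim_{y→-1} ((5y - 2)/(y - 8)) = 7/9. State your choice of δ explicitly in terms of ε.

Fix ε > 0. We want δ > 0 with 0 < |y + 1| < δ ⇒ |(5y - 2)/(y - 8) − (7/9)| < ε.
Combining over a common denominator, (5y - 2)/(y - 8) − (7/9) = [(5y - 2)·(-9) − (-7)·(y - 8)] / [(-9)·(y - 8)] = -38(y + 1) / ((-9)(y - 8)).
So |(5y - 2)/(y - 8) − (7/9)| = 38|y + 1| / (9·|y − 8|).
Require δ ≤ 9/2, so |y − 8| ≥ |-9| − |y + 1| > 9 − 9/2 = 9/2.
Hence |(5y - 2)/(y - 8) − (7/9)| < 38|y + 1|/(9·(9/2)) = (76/81)|y + 1|, which is < ε once |y + 1| < (81/76)ε.
Take δ = min(9/2, (81/76)ε). Then 0 < |y + 1| < δ forces both bounds, so |(5y - 2)/(y - 8) − (7/9)| < ε.

δ = min(9/2, (81/76)ε)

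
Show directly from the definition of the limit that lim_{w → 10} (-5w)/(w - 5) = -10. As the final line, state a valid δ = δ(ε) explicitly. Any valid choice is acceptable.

Suppose ε > 0. We want δ > 0 with 0 < |w − 10| < δ ⇒ |(-5w)/(w - 5) + 10| < ε.
Combining over a common denominator, (-5w)/(w - 5) + 10 = [(-5w)·5 − (-50)·(w - 5)] / [5·(w - 5)] = 25(w − 10) / (5(w - 5)).
So |(-5w)/(w - 5) + 10| = 25|w − 10| / (5·|w − 5|).
Restrict δ ≤ 5/2. Then |w − 10| < 5/2 gives |w − 5| = |(w − 10) + 5| ≥ 5 − 5/2 = 5/2.
Hence |(-5w)/(w - 5) + 10| < 25|w − 10|/(5·(5/2)) = 2|w − 10|, which is < ε once |w − 10| < (1/2)ε.
Take δ = min(5/2, (1/2)ε). Then 0 < |w − 10| < δ forces both bounds, so |(-5w)/(w - 5) + 10| < ε.

δ = min(5/2, (1/2)ε)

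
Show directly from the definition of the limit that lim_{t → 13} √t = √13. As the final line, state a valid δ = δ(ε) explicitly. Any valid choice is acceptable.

Let ε > 0. We want δ > 0 such that 0 < |t − 13| < δ implies |√t − √13| < ε.
Rationalise: √t − √13 = (t − 13)/(√t + √13), so |√t − √13| = |t − 13|/(√t + √13).
Restrict δ ≤ 13 so that |t − 13| < 13 forces t > 0, and then √t + √13 > √13.
Hence |√t − √13| < |t − 13|/√13, which is < ε once |t − 13| < √13·ε.
Take δ = min(13, √13·ε). If 0 < |t − 13| < δ then t > 0 and |√t − √13| < |t − 13|/√13 < ε.

δ = min(13, √13·ε)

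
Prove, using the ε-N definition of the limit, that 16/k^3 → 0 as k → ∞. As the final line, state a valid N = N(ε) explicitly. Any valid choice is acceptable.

Let ε > 0 be given. For k ≥ 1, |16/k^3 − 0| = 16/k^3.
16/k^3 < ε ⇔ k^3 > 16/ε ⇔ k > (16/ε)^{1/3}.
Take N = (16/ε)^{1/3}. Then k > N implies 16/k^3 < ε.

N = (16/ε)^{1/3}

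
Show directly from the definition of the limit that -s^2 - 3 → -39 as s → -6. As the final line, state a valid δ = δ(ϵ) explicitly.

δ = min(1, ϵ/13)

Suppose ϵ > 0. We want δ > 0 such that 0 < |s + 6| < δ implies |(-s^2 - 3) + 39| < ϵ.
(-s^2 - 3) + 39 = -s^2 + 36 = (s + 6)(-s + 6).
So |(-s^2 - 3) + 39| = |s + 6|·|-s + 6|.
Assume first that |s + 6| < 1, so |s| < 7. Then |-s + 6| ≤ 7 + 6 = 13.
Hence |(-s^2 - 3) + 39| ≤ 13|s + 6| < ϵ provided |s + 6| < ϵ/13.
Choosing δ = min(1, ϵ/13) ensures both conditions, hence |(-s^2 - 3) + 39| < ϵ.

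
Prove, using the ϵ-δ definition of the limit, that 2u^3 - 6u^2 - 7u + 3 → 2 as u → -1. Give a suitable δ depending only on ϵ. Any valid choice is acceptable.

δ = min(1, ϵ/25)

Let ϵ > 0 be given. We want δ > 0 such that 0 < |u + 1| < δ implies |(2u^3 - 6u^2 - 7u + 3) − 2| < ϵ.
(2u^3 - 6u^2 - 7u + 3) − 2 = 2u^3 - 6u^2 - 7u + 1 = (u + 1)(2u^2 - 8u + 1).
So |(2u^3 - 6u^2 - 7u + 3) − 2| = |u + 1|·|2u^2 - 8u + 1|.
Require δ ≤ 1. Then |u + 1| < 1 gives |u| < 2, and by the triangle inequality |2u^2 - 8u + 1| ≤ 2·2^2 + 8·2 + 1 = 25.
Hence |(2u^3 - 6u^2 - 7u + 3) − 2| ≤ 25|u + 1| < ϵ provided |u + 1| < ϵ/25.
Choosing δ = min(1, ϵ/25) ensures both conditions, hence |(2u^3 - 6u^2 - 7u + 3) − 2| < ϵ.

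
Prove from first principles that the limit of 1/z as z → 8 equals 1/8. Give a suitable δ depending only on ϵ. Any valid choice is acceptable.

Fix ϵ > 0. We seek δ > 0 such that 0 < |z − 8| < δ implies |1/z − (1/8)| < ϵ.
|1/z − (1/8)| = |8 − z|/(8·|z|) = |z − 8|/(8|z|).
Restrict δ ≤ 4. Then |z − 8| < 4 gives |z| > 4, so 8|z| > 32.
Then |1/z − (1/8)| < |z − 8|/32, which is < ϵ when |z − 8| < 32ϵ.
Take δ = min(4, 32ϵ). Then 0 < |z − 8| < δ gives both |z − 8| < 4 and |z − 8| < 32ϵ, so |1/z − (1/8)| < ϵ.

δ = min(4, 32ϵ)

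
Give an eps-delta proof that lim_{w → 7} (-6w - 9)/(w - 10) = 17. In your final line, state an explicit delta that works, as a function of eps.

Let eps > 0. We want delta > 0 with 0 < |w − 7| < delta ⇒ |(-6w - 9)/(w - 10) − 17| < eps.
Combining over a common denominator, (-6w - 9)/(w - 10) − 17 = [(-6w - 9)·(-3) − (-51)·(w - 10)] / [(-3)·(w - 10)] = 69(w − 7) / ((-3)(w - 10)).
So |(-6w - 9)/(w - 10) − 17| = 69|w − 7| / (3·|w − 10|).
Require delta ≤ 3/2, so |w − 10| ≥ |-3| − |w − 7| > 3 − 3/2 = 3/2.
Hence |(-6w - 9)/(w - 10) − 17| < 69|w − 7|/(3·(3/2)) = (46/3)|w − 7|, which is < eps once |w − 7| < (3/46)eps.
Take delta = min(3/2, (3/46)eps). Then 0 < |w − 7| < delta forces both bounds, so |(-6w - 9)/(w - 10) − 17| < eps.

delta = min(3/2, (3/46)eps)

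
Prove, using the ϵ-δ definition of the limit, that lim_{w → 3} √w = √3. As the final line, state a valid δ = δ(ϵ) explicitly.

Let ϵ > 0. We want δ > 0 such that 0 < |w − 3| < δ implies |√w − √3| < ϵ.
Multiplying by the conjugate, |√w − √3| = |w − 3|/(√w + √3).
Restrict δ ≤ 3 so that |w − 3| < 3 forces w > 0, and then √w + √3 > √3.
Hence |√w − √3| < |w − 3|/√3, which is < ϵ once |w − 3| < √3·ϵ.
Take δ = min(3, √3·ϵ). If 0 < |w − 3| < δ then w > 0 and |√w − √3| < |w − 3|/√3 < ϵ.

δ = min(3, √3·ϵ)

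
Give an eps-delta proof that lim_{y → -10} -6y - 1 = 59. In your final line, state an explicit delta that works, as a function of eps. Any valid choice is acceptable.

delta = eps/6

Suppose eps > 0. We need delta > 0 so that 0 < |y + 10| < delta implies |(-6y - 1) − 59| < eps.
Since (-6y - 1) − 59 = -6(y + 10), we have |(-6y - 1) − 59| = 6|y + 10|.
Thus it suffices that |y + 10| < eps/6.
Take delta = eps/6. If 0 < |y + 10| < delta then |(-6y - 1) − 59| = 6|y + 10| < 6·(eps/6) = eps.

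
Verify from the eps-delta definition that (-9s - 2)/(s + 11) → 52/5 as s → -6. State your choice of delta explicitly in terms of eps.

Fix eps > 0. We want delta > 0 with 0 < |s + 6| < delta ⇒ |(-9s - 2)/(s + 11) − (52/5)| < eps.
Combining over a common denominator, (-9s - 2)/(s + 11) − (52/5) = [(-9s - 2)·5 − 52·(s + 11)] / [5·(s + 11)] = -97(s + 6) / (5(s + 11)).
So |(-9s - 2)/(s + 11) − (52/5)| = 97|s + 6| / (5·|s + 11|).
Require delta ≤ 5/2, so |s + 11| ≥ |5| − |s + 6| > 5 − 5/2 = 5/2.
Hence |(-9s - 2)/(s + 11) − (52/5)| < 97|s + 6|/(5·(5/2)) = (194/25)|s + 6|, which is < eps once |s + 6| < (25/194)eps.
Take delta = min(5/2, (25/194)eps). Then 0 < |s + 6| < delta forces both bounds, so |(-9s - 2)/(s + 11) − (52/5)| < eps.

delta = min(5/2, (25/194)eps)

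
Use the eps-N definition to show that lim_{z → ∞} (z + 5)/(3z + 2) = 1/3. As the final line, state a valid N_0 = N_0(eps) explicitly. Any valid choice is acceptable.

Fix eps > 0. We seek N_0 > 0 such that z > N_0 implies |(z + 5)/(3z + 2) − (1/3)| < eps.
(z + 5)/(3z + 2) − (1/3) = (3(z + 5) − (3z + 2)) / (3(3z + 2)) = 13/(3(3z + 2)).
For z > 0 we have 3z + 2 > 3z, so |(z + 5)/(3z + 2) − (1/3)| = 13/(3(3z + 2)) < 13/(3·3z) = (13/9)/z.
Thus |(z + 5)/(3z + 2) − (1/3)| < eps whenever z > (13/9)/eps.
Take N_0 = (13/9)/eps. If z > N_0 then |(z + 5)/(3z + 2) − (1/3)| < (13/9)/z < eps.

N_0 = (13/9)/eps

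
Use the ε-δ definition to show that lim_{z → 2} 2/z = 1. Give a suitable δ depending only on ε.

δ = min(1, ε)

Fix ε > 0. We seek δ > 0 such that 0 < |z − 2| < δ implies |2/z − 1| < ε.
|2/z − 1| = 2·|2 − z|/(2·|z|) = 2|z − 2|/(2|z|).
Require δ ≤ 1 so that |z| > 2 − 1 = 1, hence 2|z| > 2.
Then |2/z − 1| < 2|z − 2|/2, which is < ε when |z − 2| < ε.
Take δ = min(1, ε). Then 0 < |z − 2| < δ gives both |z − 2| < 1 and |z − 2| < ε, so |2/z − 1| < ε.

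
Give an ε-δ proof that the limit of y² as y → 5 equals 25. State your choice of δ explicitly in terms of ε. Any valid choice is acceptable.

Fix ε > 0. We seek δ > 0 with 0 < |y − 5| < δ ⇒ |y² − 25| < ε.
Factor: y² − 25 = (y − 5)(y + 5), so |y² − 25| = |y − 5|·|y + 5|.
Restrict δ ≤ 1. Then |y − 5| < 1 gives |y| < 6, so by the triangle inequality |y + 5| ≤ 6 + 5 = 11.
Hence |y² − 25| ≤ 11|y − 5|, which is < ε once |y − 5| < ε/11.
Take δ = min(1, ε/11). If 0 < |y − 5| < δ then both bounds hold and |y² − 25| ≤ 11|y − 5| < 11·(ε/11) = ε.

δ = min(1, ε/11)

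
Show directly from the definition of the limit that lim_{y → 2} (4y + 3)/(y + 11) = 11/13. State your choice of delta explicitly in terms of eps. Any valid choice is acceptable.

Suppose eps > 0. We want delta > 0 with 0 < |y − 2| < delta ⇒ |(4y + 3)/(y + 11) − (11/13)| < eps.
Combining over a common denominator, (4y + 3)/(y + 11) − (11/13) = [(4y + 3)·13 − 11·(y + 11)] / [13·(y + 11)] = 41(y − 2) / (13(y + 11)).
So |(4y + 3)/(y + 11) − (11/13)| = 41|y − 2| / (13·|y + 11|).
Restrict delta ≤ 13/2. Then |y − 2| < 13/2 gives |y + 11| = |(y − 2) + 13| ≥ 13 − 13/2 = 13/2.
Hence |(4y + 3)/(y + 11) − (11/13)| < 41|y − 2|/(13·(13/2)) = (82/169)|y − 2|, which is < eps once |y − 2| < (169/82)eps.
Take delta = min(13/2, (169/82)eps). Then 0 < |y − 2| < delta forces both bounds, so |(4y + 3)/(y + 11) − (11/13)| < eps.

delta = min(13/2, (169/82)eps)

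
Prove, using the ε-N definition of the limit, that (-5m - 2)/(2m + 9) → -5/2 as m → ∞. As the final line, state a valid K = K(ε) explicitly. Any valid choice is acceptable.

Suppose ε > 0. For m ≥ 1, |(-5m - 2)/(2m + 9) + 5/2| = |41|/(2(2m + 9)) = 41/(2(2m + 9)).
Since 2m + 9 ≥ 2m for m ≥ 1, this is ≤ 41/(2·2m) = (41/4)/m.
So |(-5m - 2)/(2m + 9) + 5/2| < ε whenever m > (41/4)/ε.
Take K = (41/4)/ε. If m > K then |(-5m - 2)/(2m + 9) + 5/2| ≤ (41/4)/m < ε.

K = (41/4)/ε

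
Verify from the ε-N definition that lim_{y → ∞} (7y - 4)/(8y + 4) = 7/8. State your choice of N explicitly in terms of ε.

Fix ε > 0. We seek N > 0 such that y > N implies |(7y - 4)/(8y + 4) − (7/8)| < ε.
(7y - 4)/(8y + 4) − (7/8) = (8(7y - 4) − 7(8y + 4)) / (8(8y + 4)) = -60/(8(8y + 4)).
For y > 0 we have 8y + 4 > 8y, so |(7y - 4)/(8y + 4) − (7/8)| = 60/(8(8y + 4)) < 60/(8·8y) = (15/16)/y.
Thus |(7y - 4)/(8y + 4) − (7/8)| < ε whenever y > (15/16)/ε.
Take N = (15/16)/ε. If y > N then |(7y - 4)/(8y + 4) − (7/8)| < (15/16)/y < ε.

N = (15/16)/ε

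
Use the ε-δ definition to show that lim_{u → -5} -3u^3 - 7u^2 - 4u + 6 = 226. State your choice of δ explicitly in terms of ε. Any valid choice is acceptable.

Fix ε > 0. We want δ > 0 such that 0 < |u + 5| < δ implies |(-3u^3 - 7u^2 - 4u + 6) − 226| < ε.
(-3u^3 - 7u^2 - 4u + 6) − 226 = -3u^3 - 7u^2 - 4u - 220 = (u + 5)(-3u^2 + 8u - 44).
So |(-3u^3 - 7u^2 - 4u + 6) − 226| = |u + 5|·|-3u^2 + 8u - 44|.
Require δ ≤ 1. Then |u + 5| < 1 gives |u| < 6, and by the triangle inequality |-3u^2 + 8u - 44| ≤ 3·6^2 + 8·6 + 44 = 200.
Hence |(-3u^3 - 7u^2 - 4u + 6) − 226| ≤ 200|u + 5| < ε provided |u + 5| < ε/200.
Take δ = min(1, ε/200). Then 0 < |u + 5| < δ gives both |u + 5| < 1 and |u + 5| < ε/200, so |(-3u^3 - 7u^2 - 4u + 6) − 226| < ε.

δ = min(1, ε/200)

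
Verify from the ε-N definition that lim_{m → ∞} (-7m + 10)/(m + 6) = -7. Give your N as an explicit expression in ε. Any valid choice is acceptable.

Suppose ε > 0. For m ≥ 1, |(-7m + 10)/(m + 6) + 7| = |52|/((m + 6)) = 52/((m + 6)).
Since m + 6 ≥ m for m ≥ 1, this is ≤ 52/(m) = 52/m.
So |(-7m + 10)/(m + 6) + 7| < ε whenever m > 52/ε.
Take N = 52/ε. If m > N then |(-7m + 10)/(m + 6) + 7| ≤ 52/m < ε.

N = 52/ε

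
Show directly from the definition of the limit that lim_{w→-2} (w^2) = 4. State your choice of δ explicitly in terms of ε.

δ = min(1, ε/5)

Let ε > 0. We seek δ > 0 with 0 < |w + 2| < δ ⇒ |w^2 − 4| < ε.
Factor: w^2 − 4 = (w + 2)(w - 2), so |w^2 − 4| = |w + 2|·|w - 2|.
Impose δ ≤ 1 so that |w| < 3; then |w - 2| ≤ 5.
Hence |w^2 − 4| ≤ 5|w + 2|, which is < ε once |w + 2| < ε/5.
Take δ = min(1, ε/5). If 0 < |w + 2| < δ then both bounds hold and |w^2 − 4| ≤ 5|w + 2| < 5·(ε/5) = ε.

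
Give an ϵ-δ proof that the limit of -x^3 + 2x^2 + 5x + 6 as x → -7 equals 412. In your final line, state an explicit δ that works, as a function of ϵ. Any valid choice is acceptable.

δ = min(1, ϵ/194)

Let ϵ > 0. We want δ > 0 such that 0 < |x + 7| < δ implies |(-x^3 + 2x^2 + 5x + 6) − 412| < ϵ.
(-x^3 + 2x^2 + 5x + 6) − 412 = -x^3 + 2x^2 + 5x - 406 = (x + 7)(-x^2 + 9x - 58).
So |(-x^3 + 2x^2 + 5x + 6) − 412| = |x + 7|·|-x^2 + 9x - 58|.
Require δ ≤ 1. Then |x + 7| < 1 gives |x| < 8, and by the triangle inequality |-x^2 + 9x - 58| ≤ 8^2 + 9·8 + 58 = 194.
Hence |(-x^3 + 2x^2 + 5x + 6) − 412| ≤ 194|x + 7| < ϵ provided |x + 7| < ϵ/194.
Choosing δ = min(1, ϵ/194) ensures both conditions, hence |(-x^3 + 2x^2 + 5x + 6) − 412| < ϵ.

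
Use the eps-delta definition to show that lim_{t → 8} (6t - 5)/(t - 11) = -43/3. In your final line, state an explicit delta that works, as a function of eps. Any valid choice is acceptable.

delta = min(3/2, (9/122)eps)

Fix eps > 0. We want delta > 0 with 0 < |t − 8| < delta ⇒ |(6t - 5)/(t - 11) + 43/3| < eps.
Combining over a common denominator, (6t - 5)/(t - 11) + 43/3 = [(6t - 5)·(-3) − 43·(t - 11)] / [(-3)·(t - 11)] = -61(t − 8) / ((-3)(t - 11)).
So |(6t - 5)/(t - 11) + 43/3| = 61|t − 8| / (3·|t − 11|).
Restrict delta ≤ 3/2. Then |t − 8| < 3/2 gives |t − 11| = |(t − 8) + (-3)| ≥ 3 − 3/2 = 3/2.
Hence |(6t - 5)/(t - 11) + 43/3| < 61|t − 8|/(3·(3/2)) = (122/9)|t − 8|, which is < eps once |t − 8| < (9/122)eps.
Take delta = min(3/2, (9/122)eps). Then 0 < |t − 8| < delta forces both bounds, so |(6t - 5)/(t - 11) + 43/3| < eps.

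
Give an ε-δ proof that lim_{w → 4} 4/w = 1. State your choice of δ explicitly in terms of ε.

Let ε > 0. We seek δ > 0 such that 0 < |w − 4| < δ implies |4/w − 1| < ε.
|4/w − 1| = 4·|4 − w|/(4·|w|) = 4|w − 4|/(4|w|).
Require δ ≤ 2 so that |w| > 4 − 2 = 2, hence 4|w| > 8.
Then |4/w − 1| < 4|w − 4|/8, which is < ε when |w − 4| < 2ε.
Take δ = min(2, 2ε). Then 0 < |w − 4| < δ gives both |w − 4| < 2 and |w − 4| < 2ε, so |4/w − 1| < ε.

δ = min(2, 2ε)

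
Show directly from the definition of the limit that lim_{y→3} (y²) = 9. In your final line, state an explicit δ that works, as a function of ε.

δ = min(1, ε/7)

Let ε > 0 be given. We seek δ > 0 with 0 < |y − 3| < δ ⇒ |y² − 9| < ε.
Factor: y² − 9 = (y − 3)(y + 3), so |y² − 9| = |y − 3|·|y + 3|.
Impose δ ≤ 1 so that |y| < 4; then |y + 3| ≤ 7.
Hence |y² − 9| ≤ 7|y − 3|, which is < ε once |y − 3| < ε/7.
Take δ = min(1, ε/7). If 0 < |y − 3| < δ then both bounds hold and |y² − 9| ≤ 7|y − 3| < 7·(ε/7) = ε.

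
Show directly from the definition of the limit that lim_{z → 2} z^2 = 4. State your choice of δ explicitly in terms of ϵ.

δ = min(1, ϵ/5)

Fix ϵ > 0. We seek δ > 0 with 0 < |z − 2| < δ ⇒ |z^2 − 4| < ϵ.
Factor: z^2 − 4 = (z − 2)(z + 2), so |z^2 − 4| = |z − 2|·|z + 2|.
Restrict δ ≤ 1. Then |z − 2| < 1 gives |z| < 3, so by the triangle inequality |z + 2| ≤ 3 + 2 = 5.
Hence |z^2 − 4| ≤ 5|z − 2|, which is < ϵ once |z − 2| < ϵ/5.
Take δ = min(1, ϵ/5). If 0 < |z − 2| < δ then both bounds hold and |z^2 − 4| ≤ 5|z − 2| < 5·(ϵ/5) = ϵ.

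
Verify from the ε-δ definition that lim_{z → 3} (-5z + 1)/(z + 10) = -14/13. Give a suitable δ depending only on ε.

δ = min(13/2, (169/102)ε)

Let ε > 0 be given. We want δ > 0 with 0 < |z − 3| < δ ⇒ |(-5z + 1)/(z + 10) + 14/13| < ε.
Combining over a common denominator, (-5z + 1)/(z + 10) + 14/13 = [(-5z + 1)·13 − (-14)·(z + 10)] / [13·(z + 10)] = -51(z − 3) / (13(z + 10)).
So |(-5z + 1)/(z + 10) + 14/13| = 51|z − 3| / (13·|z + 10|).
Require δ ≤ 13/2, so |z + 10| ≥ |13| − |z − 3| > 13 − 13/2 = 13/2.
Hence |(-5z + 1)/(z + 10) + 14/13| < 51|z − 3|/(13·(13/2)) = (102/169)|z − 3|, which is < ε once |z − 3| < (169/102)ε.
Take δ = min(13/2, (169/102)ε). Then 0 < |z − 3| < δ forces both bounds, so |(-5z + 1)/(z + 10) + 14/13| < ε.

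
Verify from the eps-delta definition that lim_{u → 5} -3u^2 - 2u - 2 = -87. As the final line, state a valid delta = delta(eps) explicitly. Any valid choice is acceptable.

Let eps > 0 be given. We want delta > 0 such that 0 < |u − 5| < delta implies |(-3u^2 - 2u - 2) + 87| < eps.
(-3u^2 - 2u - 2) + 87 = -3u^2 - 2u + 85 = (u − 5)(-3u - 17).
So |(-3u^2 - 2u - 2) + 87| = |u − 5|·|-3u - 17|.
Require delta ≤ 1. Then |u − 5| < 1 gives |u| < 6, and by the triangle inequality |-3u - 17| ≤ 3·6 + 17 = 35.
Hence |(-3u^2 - 2u - 2) + 87| ≤ 35|u − 5| < eps provided |u − 5| < eps/35.
Choosing delta = min(1, eps/35) ensures both conditions, hence |(-3u^2 - 2u - 2) + 87| < eps.

delta = min(1, eps/35)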